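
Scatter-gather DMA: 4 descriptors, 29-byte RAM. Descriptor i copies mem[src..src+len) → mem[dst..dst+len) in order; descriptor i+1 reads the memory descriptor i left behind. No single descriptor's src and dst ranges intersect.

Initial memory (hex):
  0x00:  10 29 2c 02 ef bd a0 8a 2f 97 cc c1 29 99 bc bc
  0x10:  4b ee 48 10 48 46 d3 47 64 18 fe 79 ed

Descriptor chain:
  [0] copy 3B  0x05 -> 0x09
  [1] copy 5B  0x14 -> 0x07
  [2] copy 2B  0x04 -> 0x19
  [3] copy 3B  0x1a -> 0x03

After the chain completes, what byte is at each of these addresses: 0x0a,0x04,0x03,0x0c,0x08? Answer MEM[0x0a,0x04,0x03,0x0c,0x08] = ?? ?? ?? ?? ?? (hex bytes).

[0] 0x05->0x09 len=3 : bd a0 8a
[1] 0x14->0x07 len=5 : 48 46 d3 47 64
[2] 0x04->0x19 len=2 : ef bd
[3] 0x1a->0x03 len=3 : bd 79 ed
query mem[0x0a]=0x47, mem[0x04]=0x79, mem[0x03]=0xbd, mem[0x0c]=0x29, mem[0x08]=0x46

MEM[0x0a,0x04,0x03,0x0c,0x08] = 47 79 bd 29 46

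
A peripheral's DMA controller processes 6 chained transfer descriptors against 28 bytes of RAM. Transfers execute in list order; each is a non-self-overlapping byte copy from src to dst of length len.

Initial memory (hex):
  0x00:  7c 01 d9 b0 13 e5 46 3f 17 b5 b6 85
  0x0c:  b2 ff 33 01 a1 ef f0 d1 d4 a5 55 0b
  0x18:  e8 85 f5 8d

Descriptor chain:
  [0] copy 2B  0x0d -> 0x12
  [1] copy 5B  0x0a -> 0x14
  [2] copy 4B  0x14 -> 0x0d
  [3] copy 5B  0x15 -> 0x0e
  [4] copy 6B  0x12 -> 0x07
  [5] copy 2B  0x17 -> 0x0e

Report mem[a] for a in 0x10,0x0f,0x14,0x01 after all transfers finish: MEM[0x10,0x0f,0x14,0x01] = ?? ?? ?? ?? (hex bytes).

MEM[0x10,0x0f,0x14,0x01] = ff 33 b6 01

  after D0: wrote 2B at 0x12 = ff33
  after D1: wrote 5B at 0x14 = b685b2ff33
  after D2: wrote 4B at 0x0d = b685b2ff
  after D3: wrote 5B at 0x0e = 85b2ff3385
  after D4: wrote 6B at 0x07 = 8533b685b2ff
  after D5: wrote 2B at 0x0e = ff33
query mem[0x10]=0xff, mem[0x0f]=0x33, mem[0x14]=0xb6, mem[0x01]=0x01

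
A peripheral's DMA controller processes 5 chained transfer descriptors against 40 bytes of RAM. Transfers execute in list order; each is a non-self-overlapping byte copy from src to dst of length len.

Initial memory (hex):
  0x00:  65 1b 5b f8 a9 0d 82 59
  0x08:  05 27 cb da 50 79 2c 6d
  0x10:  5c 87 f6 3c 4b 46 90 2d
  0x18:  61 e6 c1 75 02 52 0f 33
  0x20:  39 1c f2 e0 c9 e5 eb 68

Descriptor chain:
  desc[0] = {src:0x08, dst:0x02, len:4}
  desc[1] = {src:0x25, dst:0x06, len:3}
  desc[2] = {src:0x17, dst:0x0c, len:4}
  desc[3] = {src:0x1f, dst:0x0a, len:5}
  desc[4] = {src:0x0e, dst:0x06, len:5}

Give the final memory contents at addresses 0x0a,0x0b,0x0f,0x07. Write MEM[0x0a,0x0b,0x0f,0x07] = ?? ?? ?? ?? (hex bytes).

MEM[0x0a,0x0b,0x0f,0x07] = f6 39 c1 c1

[0] 0x08->0x02 len=4 : 05 27 cb da
[1] 0x25->0x06 len=3 : e5 eb 68
[2] 0x17->0x0c len=4 : 2d 61 e6 c1
[3] 0x1f->0x0a len=5 : 33 39 1c f2 e0
[4] 0x0e->0x06 len=5 : e0 c1 5c 87 f6
query mem[0x0a]=0xf6, mem[0x0b]=0x39, mem[0x0f]=0xc1, mem[0x07]=0xc1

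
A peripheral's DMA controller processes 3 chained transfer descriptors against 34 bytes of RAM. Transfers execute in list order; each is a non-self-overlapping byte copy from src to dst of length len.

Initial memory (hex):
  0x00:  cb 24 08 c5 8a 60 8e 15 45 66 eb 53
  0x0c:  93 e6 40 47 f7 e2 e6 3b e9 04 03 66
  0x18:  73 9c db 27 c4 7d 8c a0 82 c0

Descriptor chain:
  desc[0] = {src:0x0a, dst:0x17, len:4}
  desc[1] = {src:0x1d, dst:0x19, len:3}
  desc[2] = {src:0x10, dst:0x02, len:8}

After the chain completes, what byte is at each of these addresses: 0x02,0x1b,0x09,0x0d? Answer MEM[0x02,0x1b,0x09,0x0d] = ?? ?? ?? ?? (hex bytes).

[0] 0x0a->0x17 len=4 : eb 53 93 e6
[1] 0x1d->0x19 len=3 : 7d 8c a0
[2] 0x10->0x02 len=8 : f7 e2 e6 3b e9 04 03 eb
query mem[0x02]=0xf7, mem[0x1b]=0xa0, mem[0x09]=0xeb, mem[0x0d]=0xe6

MEM[0x02,0x1b,0x09,0x0d] = f7 a0 eb e6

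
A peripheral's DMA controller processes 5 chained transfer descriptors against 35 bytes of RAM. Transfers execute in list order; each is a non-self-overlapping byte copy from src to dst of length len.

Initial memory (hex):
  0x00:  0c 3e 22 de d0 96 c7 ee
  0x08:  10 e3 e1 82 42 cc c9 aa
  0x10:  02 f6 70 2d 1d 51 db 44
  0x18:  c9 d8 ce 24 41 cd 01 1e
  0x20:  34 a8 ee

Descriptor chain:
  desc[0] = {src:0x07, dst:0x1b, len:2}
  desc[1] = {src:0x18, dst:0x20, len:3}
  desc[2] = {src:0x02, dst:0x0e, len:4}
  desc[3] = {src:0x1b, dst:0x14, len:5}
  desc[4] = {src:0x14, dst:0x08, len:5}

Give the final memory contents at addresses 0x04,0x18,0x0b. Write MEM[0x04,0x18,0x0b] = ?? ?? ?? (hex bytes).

[0] 0x07->0x1b len=2 : ee 10
[1] 0x18->0x20 len=3 : c9 d8 ce
[2] 0x02->0x0e len=4 : 22 de d0 96
[3] 0x1b->0x14 len=5 : ee 10 cd 01 1e
[4] 0x14->0x08 len=5 : ee 10 cd 01 1e
query mem[0x04]=0xd0, mem[0x18]=0x1e, mem[0x0b]=0x01

MEM[0x04,0x18,0x0b] = d0 1e 01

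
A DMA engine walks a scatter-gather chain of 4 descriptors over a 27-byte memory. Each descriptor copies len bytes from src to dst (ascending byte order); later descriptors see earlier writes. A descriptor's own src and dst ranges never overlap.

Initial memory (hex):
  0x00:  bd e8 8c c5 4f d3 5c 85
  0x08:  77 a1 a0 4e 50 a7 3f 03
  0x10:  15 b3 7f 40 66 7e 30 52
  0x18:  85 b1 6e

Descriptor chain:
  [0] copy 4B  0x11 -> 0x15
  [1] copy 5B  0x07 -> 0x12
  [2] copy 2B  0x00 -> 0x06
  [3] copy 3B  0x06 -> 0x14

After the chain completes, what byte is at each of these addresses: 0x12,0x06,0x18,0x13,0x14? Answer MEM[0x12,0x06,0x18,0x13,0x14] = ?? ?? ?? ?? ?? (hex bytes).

#0 dst[0x15+4] := {0xb3,0x7f,0x40,0x66}
#1 dst[0x12+5] := {0x85,0x77,0xa1,0xa0,0x4e}
#2 dst[0x06+2] := {0xbd,0xe8}
#3 dst[0x14+3] := {0xbd,0xe8,0x77}
query mem[0x12]=0x85, mem[0x06]=0xbd, mem[0x18]=0x66, mem[0x13]=0x77, mem[0x14]=0xbd

MEM[0x12,0x06,0x18,0x13,0x14] = 85 bd 66 77 bd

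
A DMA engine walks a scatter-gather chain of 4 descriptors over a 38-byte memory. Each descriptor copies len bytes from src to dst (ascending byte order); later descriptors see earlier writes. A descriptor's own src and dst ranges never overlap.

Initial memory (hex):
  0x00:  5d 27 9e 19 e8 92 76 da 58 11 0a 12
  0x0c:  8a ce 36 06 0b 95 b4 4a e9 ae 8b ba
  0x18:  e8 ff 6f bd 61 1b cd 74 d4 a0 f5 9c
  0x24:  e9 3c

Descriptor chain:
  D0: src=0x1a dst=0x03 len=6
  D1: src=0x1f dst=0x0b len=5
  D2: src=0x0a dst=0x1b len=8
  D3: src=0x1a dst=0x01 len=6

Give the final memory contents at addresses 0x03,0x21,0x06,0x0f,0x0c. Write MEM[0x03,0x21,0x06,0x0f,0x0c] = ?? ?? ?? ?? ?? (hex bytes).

MEM[0x03,0x21,0x06,0x0f,0x0c] = 74 0b f5 9c d4

[0] 0x1a->0x03 len=6 : 6f bd 61 1b cd 74
[1] 0x1f->0x0b len=5 : 74 d4 a0 f5 9c
[2] 0x0a->0x1b len=8 : 0a 74 d4 a0 f5 9c 0b 95
[3] 0x1a->0x01 len=6 : 6f 0a 74 d4 a0 f5
query mem[0x03]=0x74, mem[0x21]=0x0b, mem[0x06]=0xf5, mem[0x0f]=0x9c, mem[0x0c]=0xd4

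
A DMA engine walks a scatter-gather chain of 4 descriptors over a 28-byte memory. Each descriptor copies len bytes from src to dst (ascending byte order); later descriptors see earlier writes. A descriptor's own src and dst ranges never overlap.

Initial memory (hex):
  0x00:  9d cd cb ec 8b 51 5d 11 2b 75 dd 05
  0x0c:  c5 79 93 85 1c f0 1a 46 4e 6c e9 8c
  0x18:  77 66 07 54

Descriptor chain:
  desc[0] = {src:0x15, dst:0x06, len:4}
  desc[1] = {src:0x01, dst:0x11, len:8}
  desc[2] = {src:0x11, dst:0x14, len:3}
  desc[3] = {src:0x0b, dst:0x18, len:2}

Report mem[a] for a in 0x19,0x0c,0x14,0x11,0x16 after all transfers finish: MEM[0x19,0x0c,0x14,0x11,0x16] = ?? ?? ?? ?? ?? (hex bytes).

  after D0: wrote 4B at 0x06 = 6ce98c77
  after D1: wrote 8B at 0x11 = cdcbec8b516ce98c
  after D2: wrote 3B at 0x14 = cdcbec
  after D3: wrote 2B at 0x18 = 05c5
query mem[0x19]=0xc5, mem[0x0c]=0xc5, mem[0x14]=0xcd, mem[0x11]=0xcd, mem[0x16]=0xec

MEM[0x19,0x0c,0x14,0x11,0x16] = c5 c5 cd cd ec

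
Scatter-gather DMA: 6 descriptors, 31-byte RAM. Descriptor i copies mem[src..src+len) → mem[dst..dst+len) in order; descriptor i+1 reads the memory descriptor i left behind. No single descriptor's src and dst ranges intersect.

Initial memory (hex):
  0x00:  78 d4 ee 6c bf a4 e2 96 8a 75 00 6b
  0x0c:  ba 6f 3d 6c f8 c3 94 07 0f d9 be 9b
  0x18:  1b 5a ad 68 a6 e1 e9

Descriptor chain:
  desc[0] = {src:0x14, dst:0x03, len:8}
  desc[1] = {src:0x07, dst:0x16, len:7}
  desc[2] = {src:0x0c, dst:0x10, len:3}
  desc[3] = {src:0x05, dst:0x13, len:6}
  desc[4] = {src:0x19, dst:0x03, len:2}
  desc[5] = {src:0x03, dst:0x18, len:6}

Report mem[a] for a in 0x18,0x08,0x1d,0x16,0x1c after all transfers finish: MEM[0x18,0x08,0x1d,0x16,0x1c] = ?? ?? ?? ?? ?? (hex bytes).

MEM[0x18,0x08,0x1d,0x16,0x1c] = 68 5a 5a 5a 1b

#0 dst[0x03+8] := {0x0f,0xd9,0xbe,0x9b,0x1b,0x5a,0xad,0x68}
#1 dst[0x16+7] := {0x1b,0x5a,0xad,0x68,0x6b,0xba,0x6f}
#2 dst[0x10+3] := {0xba,0x6f,0x3d}
#3 dst[0x13+6] := {0xbe,0x9b,0x1b,0x5a,0xad,0x68}
#4 dst[0x03+2] := {0x68,0x6b}
#5 dst[0x18+6] := {0x68,0x6b,0xbe,0x9b,0x1b,0x5a}
query mem[0x18]=0x68, mem[0x08]=0x5a, mem[0x1d]=0x5a, mem[0x16]=0x5a, mem[0x1c]=0x1b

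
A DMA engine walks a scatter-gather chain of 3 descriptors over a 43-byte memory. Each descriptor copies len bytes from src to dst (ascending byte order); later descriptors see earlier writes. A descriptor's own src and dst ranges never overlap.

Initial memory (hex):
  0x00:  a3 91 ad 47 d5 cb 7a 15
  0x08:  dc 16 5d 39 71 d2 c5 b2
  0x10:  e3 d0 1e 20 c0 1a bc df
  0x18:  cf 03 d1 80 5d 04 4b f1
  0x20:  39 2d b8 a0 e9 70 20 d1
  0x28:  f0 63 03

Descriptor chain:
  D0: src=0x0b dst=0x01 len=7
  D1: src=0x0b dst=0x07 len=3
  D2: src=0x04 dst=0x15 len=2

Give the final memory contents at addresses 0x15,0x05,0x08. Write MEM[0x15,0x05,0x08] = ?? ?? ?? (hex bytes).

D0: mem[0x01..0x07] <- [39 71 d2 c5 b2 e3 d0]
D1: mem[0x07..0x09] <- [39 71 d2]
D2: mem[0x15..0x16] <- [c5 b2]
query mem[0x15]=0xc5, mem[0x05]=0xb2, mem[0x08]=0x71

MEM[0x15,0x05,0x08] = c5 b2 71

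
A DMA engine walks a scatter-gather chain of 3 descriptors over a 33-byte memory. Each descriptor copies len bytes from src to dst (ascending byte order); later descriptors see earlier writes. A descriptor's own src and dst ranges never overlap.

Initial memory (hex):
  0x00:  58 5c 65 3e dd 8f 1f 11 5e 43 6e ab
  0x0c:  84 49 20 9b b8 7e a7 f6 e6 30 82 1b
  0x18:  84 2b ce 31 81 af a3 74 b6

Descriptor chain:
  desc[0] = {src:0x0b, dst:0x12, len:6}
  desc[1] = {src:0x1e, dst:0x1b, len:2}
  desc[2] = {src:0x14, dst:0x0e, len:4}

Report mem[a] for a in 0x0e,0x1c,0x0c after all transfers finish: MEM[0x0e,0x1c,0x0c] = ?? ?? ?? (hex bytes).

MEM[0x0e,0x1c,0x0c] = 49 74 84

  after D0: wrote 6B at 0x12 = ab8449209bb8
  after D1: wrote 2B at 0x1b = a374
  after D2: wrote 4B at 0x0e = 49209bb8
query mem[0x0e]=0x49, mem[0x1c]=0x74, mem[0x0c]=0x84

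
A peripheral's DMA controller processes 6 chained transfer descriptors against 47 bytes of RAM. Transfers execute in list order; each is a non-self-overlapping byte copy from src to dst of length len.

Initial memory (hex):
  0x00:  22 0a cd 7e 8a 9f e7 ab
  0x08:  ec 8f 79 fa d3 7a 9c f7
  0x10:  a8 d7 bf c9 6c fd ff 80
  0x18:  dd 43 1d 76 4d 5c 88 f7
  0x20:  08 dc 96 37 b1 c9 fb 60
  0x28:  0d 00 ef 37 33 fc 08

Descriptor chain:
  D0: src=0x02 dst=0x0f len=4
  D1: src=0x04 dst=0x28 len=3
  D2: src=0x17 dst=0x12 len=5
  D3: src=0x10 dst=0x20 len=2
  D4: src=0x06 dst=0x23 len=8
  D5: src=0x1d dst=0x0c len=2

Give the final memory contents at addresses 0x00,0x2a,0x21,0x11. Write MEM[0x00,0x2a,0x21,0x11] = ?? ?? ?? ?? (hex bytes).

MEM[0x00,0x2a,0x21,0x11] = 22 7a 8a 8a

D0: mem[0x0f..0x12] <- [cd 7e 8a 9f]
D1: mem[0x28..0x2a] <- [8a 9f e7]
D2: mem[0x12..0x16] <- [80 dd 43 1d 76]
D3: mem[0x20..0x21] <- [7e 8a]
D4: mem[0x23..0x2a] <- [e7 ab ec 8f 79 fa d3 7a]
D5: mem[0x0c..0x0d] <- [5c 88]
query mem[0x00]=0x22, mem[0x2a]=0x7a, mem[0x21]=0x8a, mem[0x11]=0x8a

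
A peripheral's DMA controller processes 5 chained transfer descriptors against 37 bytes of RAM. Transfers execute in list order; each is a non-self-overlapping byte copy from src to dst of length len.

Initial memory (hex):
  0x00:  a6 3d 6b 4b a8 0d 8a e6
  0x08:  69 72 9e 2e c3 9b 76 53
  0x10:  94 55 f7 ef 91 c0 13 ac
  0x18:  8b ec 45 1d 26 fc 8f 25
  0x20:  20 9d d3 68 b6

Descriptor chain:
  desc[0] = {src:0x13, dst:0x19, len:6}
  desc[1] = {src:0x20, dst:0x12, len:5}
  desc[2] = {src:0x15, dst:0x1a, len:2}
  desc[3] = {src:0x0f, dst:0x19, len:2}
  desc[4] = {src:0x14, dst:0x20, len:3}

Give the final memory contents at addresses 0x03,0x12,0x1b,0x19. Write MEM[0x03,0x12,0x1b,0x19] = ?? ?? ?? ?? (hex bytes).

MEM[0x03,0x12,0x1b,0x19] = 4b 20 b6 53

  after D0: wrote 6B at 0x19 = ef91c013ac8b
  after D1: wrote 5B at 0x12 = 209dd368b6
  after D2: wrote 2B at 0x1a = 68b6
  after D3: wrote 2B at 0x19 = 5394
  after D4: wrote 3B at 0x20 = d368b6
query mem[0x03]=0x4b, mem[0x12]=0x20, mem[0x1b]=0xb6, mem[0x19]=0x53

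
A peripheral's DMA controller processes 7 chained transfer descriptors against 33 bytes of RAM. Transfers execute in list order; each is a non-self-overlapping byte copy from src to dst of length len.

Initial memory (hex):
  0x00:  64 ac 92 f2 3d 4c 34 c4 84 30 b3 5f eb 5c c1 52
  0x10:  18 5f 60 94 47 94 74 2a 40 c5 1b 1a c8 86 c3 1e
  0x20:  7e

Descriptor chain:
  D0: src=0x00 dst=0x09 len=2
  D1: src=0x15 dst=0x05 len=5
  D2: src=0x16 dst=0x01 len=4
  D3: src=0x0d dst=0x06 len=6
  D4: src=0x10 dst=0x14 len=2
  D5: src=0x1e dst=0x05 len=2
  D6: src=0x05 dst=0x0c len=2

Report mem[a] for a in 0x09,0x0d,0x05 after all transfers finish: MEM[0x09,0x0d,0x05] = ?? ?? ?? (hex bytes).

MEM[0x09,0x0d,0x05] = 18 1e c3

#0 dst[0x09+2] := {0x64,0xac}
#1 dst[0x05+5] := {0x94,0x74,0x2a,0x40,0xc5}
#2 dst[0x01+4] := {0x74,0x2a,0x40,0xc5}
#3 dst[0x06+6] := {0x5c,0xc1,0x52,0x18,0x5f,0x60}
#4 dst[0x14+2] := {0x18,0x5f}
#5 dst[0x05+2] := {0xc3,0x1e}
#6 dst[0x0c+2] := {0xc3,0x1e}
query mem[0x09]=0x18, mem[0x0d]=0x1e, mem[0x05]=0xc3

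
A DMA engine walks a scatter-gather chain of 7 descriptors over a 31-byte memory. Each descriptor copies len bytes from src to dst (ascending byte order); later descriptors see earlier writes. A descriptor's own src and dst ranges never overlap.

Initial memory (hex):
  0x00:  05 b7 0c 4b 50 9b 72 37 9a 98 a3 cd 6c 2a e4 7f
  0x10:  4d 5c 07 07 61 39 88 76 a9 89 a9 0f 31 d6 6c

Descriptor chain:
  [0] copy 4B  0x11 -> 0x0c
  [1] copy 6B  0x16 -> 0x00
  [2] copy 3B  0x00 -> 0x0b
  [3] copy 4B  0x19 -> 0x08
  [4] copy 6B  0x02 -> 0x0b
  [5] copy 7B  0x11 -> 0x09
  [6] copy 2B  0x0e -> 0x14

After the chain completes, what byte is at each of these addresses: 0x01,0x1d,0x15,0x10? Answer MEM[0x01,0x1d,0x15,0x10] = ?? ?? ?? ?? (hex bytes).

  after D0: wrote 4B at 0x0c = 5c070761
  after D1: wrote 6B at 0x00 = 8876a989a90f
  after D2: wrote 3B at 0x0b = 8876a9
  after D3: wrote 4B at 0x08 = 89a90f31
  after D4: wrote 6B at 0x0b = a989a90f7237
  after D5: wrote 7B at 0x09 = 5c070761398876
  after D6: wrote 2B at 0x14 = 8876
query mem[0x01]=0x76, mem[0x1d]=0xd6, mem[0x15]=0x76, mem[0x10]=0x37

MEM[0x01,0x1d,0x15,0x10] = 76 d6 76 37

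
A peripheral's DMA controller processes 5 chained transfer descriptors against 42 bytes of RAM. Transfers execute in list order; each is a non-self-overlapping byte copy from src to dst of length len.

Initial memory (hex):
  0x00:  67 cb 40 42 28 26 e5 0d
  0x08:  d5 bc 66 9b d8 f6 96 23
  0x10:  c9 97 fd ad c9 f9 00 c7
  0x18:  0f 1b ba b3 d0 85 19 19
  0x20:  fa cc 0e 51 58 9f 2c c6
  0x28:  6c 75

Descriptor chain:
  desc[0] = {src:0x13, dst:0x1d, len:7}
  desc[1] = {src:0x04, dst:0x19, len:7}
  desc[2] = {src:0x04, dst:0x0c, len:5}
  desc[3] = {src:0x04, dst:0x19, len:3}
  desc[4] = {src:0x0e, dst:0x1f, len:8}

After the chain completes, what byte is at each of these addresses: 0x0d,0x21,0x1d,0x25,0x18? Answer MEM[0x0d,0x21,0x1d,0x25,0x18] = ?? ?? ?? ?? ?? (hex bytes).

MEM[0x0d,0x21,0x1d,0x25,0x18] = 26 d5 d5 c9 0f

[0] 0x13->0x1d len=7 : ad c9 f9 00 c7 0f 1b
[1] 0x04->0x19 len=7 : 28 26 e5 0d d5 bc 66
[2] 0x04->0x0c len=5 : 28 26 e5 0d d5
[3] 0x04->0x19 len=3 : 28 26 e5
[4] 0x0e->0x1f len=8 : e5 0d d5 97 fd ad c9 f9
query mem[0x0d]=0x26, mem[0x21]=0xd5, mem[0x1d]=0xd5, mem[0x25]=0xc9, mem[0x18]=0x0f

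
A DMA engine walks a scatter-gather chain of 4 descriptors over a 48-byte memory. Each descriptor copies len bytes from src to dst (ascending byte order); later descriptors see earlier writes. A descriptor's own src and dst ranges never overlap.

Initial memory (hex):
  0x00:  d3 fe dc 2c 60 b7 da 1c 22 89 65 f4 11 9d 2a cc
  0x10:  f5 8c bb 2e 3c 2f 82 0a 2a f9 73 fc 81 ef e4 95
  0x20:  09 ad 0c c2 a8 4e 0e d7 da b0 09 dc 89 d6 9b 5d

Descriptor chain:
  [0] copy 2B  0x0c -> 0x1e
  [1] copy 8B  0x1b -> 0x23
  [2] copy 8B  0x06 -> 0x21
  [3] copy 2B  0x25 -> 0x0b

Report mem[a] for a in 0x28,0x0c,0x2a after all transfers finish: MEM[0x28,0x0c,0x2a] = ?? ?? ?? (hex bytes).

D0: mem[0x1e..0x1f] <- [11 9d]
D1: mem[0x23..0x2a] <- [fc 81 ef 11 9d 09 ad 0c]
D2: mem[0x21..0x28] <- [da 1c 22 89 65 f4 11 9d]
D3: mem[0x0b..0x0c] <- [65 f4]
query mem[0x28]=0x9d, mem[0x0c]=0xf4, mem[0x2a]=0x0c

MEM[0x28,0x0c,0x2a] = 9d f4 0c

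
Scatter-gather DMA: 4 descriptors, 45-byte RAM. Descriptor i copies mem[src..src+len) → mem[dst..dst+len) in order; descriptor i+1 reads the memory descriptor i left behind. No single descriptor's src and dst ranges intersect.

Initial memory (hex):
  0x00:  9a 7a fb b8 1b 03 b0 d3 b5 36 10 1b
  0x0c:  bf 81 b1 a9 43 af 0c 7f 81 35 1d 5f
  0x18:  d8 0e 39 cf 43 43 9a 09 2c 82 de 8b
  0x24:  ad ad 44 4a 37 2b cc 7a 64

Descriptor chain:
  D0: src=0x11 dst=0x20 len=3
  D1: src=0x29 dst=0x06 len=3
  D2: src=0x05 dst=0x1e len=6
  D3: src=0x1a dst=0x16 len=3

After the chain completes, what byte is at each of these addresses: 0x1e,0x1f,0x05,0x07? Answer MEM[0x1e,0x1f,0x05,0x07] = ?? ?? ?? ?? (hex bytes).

MEM[0x1e,0x1f,0x05,0x07] = 03 2b 03 cc

D0: mem[0x20..0x22] <- [af 0c 7f]
D1: mem[0x06..0x08] <- [2b cc 7a]
D2: mem[0x1e..0x23] <- [03 2b cc 7a 36 10]
D3: mem[0x16..0x18] <- [39 cf 43]
query mem[0x1e]=0x03, mem[0x1f]=0x2b, mem[0x05]=0x03, mem[0x07]=0xcc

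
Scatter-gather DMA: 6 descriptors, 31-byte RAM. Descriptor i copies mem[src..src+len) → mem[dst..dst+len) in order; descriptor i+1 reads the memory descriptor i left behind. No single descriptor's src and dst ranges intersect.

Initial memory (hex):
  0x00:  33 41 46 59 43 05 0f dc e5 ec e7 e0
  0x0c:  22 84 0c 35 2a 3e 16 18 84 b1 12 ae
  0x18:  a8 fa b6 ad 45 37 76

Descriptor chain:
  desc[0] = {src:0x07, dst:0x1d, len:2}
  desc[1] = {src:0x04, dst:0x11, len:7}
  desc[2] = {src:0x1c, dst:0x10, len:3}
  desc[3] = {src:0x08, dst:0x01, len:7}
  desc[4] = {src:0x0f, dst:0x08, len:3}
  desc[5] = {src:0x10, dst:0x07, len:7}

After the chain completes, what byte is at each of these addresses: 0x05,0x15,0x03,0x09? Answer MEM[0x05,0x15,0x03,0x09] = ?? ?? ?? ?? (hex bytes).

D0: mem[0x1d..0x1e] <- [dc e5]
D1: mem[0x11..0x17] <- [43 05 0f dc e5 ec e7]
D2: mem[0x10..0x12] <- [45 dc e5]
D3: mem[0x01..0x07] <- [e5 ec e7 e0 22 84 0c]
D4: mem[0x08..0x0a] <- [35 45 dc]
D5: mem[0x07..0x0d] <- [45 dc e5 0f dc e5 ec]
query mem[0x05]=0x22, mem[0x15]=0xe5, mem[0x03]=0xe7, mem[0x09]=0xe5

MEM[0x05,0x15,0x03,0x09] = 22 e5 e7 e5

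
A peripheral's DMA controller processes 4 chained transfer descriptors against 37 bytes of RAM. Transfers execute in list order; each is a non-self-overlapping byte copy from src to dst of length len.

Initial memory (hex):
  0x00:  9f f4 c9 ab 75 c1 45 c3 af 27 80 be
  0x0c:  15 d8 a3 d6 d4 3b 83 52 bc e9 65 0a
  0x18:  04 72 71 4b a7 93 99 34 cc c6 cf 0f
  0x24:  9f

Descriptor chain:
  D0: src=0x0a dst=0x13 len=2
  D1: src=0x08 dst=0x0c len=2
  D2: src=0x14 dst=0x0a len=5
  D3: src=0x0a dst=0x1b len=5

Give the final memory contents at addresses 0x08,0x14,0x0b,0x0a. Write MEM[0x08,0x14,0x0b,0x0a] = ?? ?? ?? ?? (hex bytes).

[0] 0x0a->0x13 len=2 : 80 be
[1] 0x08->0x0c len=2 : af 27
[2] 0x14->0x0a len=5 : be e9 65 0a 04
[3] 0x0a->0x1b len=5 : be e9 65 0a 04
query mem[0x08]=0xaf, mem[0x14]=0xbe, mem[0x0b]=0xe9, mem[0x0a]=0xbe

MEM[0x08,0x14,0x0b,0x0a] = af be e9 be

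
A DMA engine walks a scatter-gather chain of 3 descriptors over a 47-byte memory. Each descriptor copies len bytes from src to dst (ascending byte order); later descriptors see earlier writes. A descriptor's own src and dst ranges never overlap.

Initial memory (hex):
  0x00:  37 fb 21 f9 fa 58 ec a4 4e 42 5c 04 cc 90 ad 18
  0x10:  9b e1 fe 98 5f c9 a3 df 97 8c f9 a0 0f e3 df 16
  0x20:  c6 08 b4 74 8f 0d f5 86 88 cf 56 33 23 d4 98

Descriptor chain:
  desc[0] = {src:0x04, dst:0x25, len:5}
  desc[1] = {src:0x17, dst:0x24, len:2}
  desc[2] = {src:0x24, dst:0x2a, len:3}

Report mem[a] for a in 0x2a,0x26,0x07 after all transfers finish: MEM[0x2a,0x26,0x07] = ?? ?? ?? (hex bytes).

#0 dst[0x25+5] := {0xfa,0x58,0xec,0xa4,0x4e}
#1 dst[0x24+2] := {0xdf,0x97}
#2 dst[0x2a+3] := {0xdf,0x97,0x58}
query mem[0x2a]=0xdf, mem[0x26]=0x58, mem[0x07]=0xa4

MEM[0x2a,0x26,0x07] = df 58 a4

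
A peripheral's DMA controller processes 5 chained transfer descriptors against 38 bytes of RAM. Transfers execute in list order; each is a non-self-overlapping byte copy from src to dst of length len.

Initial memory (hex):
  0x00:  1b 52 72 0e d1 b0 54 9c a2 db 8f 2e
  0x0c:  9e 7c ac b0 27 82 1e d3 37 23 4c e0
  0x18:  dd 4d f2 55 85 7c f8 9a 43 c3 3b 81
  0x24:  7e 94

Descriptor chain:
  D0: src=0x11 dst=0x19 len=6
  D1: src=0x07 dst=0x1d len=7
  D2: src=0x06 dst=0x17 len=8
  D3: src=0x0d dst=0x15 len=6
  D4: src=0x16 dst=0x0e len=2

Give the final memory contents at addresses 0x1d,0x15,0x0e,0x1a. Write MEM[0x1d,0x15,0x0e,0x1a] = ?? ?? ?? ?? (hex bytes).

MEM[0x1d,0x15,0x0e,0x1a] = 9e 7c ac 1e

[0] 0x11->0x19 len=6 : 82 1e d3 37 23 4c
[1] 0x07->0x1d len=7 : 9c a2 db 8f 2e 9e 7c
[2] 0x06->0x17 len=8 : 54 9c a2 db 8f 2e 9e 7c
[3] 0x0d->0x15 len=6 : 7c ac b0 27 82 1e
[4] 0x16->0x0e len=2 : ac b0
query mem[0x1d]=0x9e, mem[0x15]=0x7c, mem[0x0e]=0xac, mem[0x1a]=0x1e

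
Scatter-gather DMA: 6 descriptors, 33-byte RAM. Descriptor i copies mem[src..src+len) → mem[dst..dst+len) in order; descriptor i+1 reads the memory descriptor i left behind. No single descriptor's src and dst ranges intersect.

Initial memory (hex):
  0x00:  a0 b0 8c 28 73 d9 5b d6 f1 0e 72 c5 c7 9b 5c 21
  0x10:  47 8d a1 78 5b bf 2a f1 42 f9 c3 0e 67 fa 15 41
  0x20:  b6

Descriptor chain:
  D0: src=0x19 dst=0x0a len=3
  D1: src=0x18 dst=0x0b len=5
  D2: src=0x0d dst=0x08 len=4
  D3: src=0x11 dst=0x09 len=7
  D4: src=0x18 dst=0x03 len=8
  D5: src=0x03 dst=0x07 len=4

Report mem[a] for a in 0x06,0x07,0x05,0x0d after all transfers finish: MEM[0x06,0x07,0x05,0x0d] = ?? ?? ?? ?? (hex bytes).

MEM[0x06,0x07,0x05,0x0d] = 0e 42 c3 bf

[0] 0x19->0x0a len=3 : f9 c3 0e
[1] 0x18->0x0b len=5 : 42 f9 c3 0e 67
[2] 0x0d->0x08 len=4 : c3 0e 67 47
[3] 0x11->0x09 len=7 : 8d a1 78 5b bf 2a f1
[4] 0x18->0x03 len=8 : 42 f9 c3 0e 67 fa 15 41
[5] 0x03->0x07 len=4 : 42 f9 c3 0e
query mem[0x06]=0x0e, mem[0x07]=0x42, mem[0x05]=0xc3, mem[0x0d]=0xbf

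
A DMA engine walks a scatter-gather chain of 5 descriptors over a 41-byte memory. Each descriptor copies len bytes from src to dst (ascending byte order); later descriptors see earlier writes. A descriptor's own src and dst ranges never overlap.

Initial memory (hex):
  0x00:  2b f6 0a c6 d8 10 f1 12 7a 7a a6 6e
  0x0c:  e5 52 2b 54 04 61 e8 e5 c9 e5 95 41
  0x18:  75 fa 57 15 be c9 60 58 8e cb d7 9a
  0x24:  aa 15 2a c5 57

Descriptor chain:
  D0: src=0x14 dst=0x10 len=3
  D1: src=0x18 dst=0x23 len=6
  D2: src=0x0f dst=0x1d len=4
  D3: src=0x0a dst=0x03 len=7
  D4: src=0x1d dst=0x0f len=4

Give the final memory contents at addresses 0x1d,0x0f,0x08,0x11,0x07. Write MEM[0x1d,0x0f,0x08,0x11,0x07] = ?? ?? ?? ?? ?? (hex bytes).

[0] 0x14->0x10 len=3 : c9 e5 95
[1] 0x18->0x23 len=6 : 75 fa 57 15 be c9
[2] 0x0f->0x1d len=4 : 54 c9 e5 95
[3] 0x0a->0x03 len=7 : a6 6e e5 52 2b 54 c9
[4] 0x1d->0x0f len=4 : 54 c9 e5 95
query mem[0x1d]=0x54, mem[0x0f]=0x54, mem[0x08]=0x54, mem[0x11]=0xe5, mem[0x07]=0x2b

MEM[0x1d,0x0f,0x08,0x11,0x07] = 54 54 54 e5 2b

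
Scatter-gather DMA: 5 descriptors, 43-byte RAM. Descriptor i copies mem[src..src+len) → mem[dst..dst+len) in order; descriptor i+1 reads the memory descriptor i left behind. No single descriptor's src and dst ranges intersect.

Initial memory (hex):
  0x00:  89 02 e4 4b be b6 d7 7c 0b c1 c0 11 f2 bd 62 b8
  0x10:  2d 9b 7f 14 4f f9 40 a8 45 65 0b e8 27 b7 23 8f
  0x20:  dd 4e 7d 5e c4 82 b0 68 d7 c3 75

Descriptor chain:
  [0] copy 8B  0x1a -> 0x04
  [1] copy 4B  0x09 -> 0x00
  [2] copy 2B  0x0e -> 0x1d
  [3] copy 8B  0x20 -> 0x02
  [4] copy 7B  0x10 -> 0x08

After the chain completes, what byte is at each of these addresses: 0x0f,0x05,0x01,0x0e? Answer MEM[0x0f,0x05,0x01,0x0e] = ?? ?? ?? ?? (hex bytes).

[0] 0x1a->0x04 len=8 : 0b e8 27 b7 23 8f dd 4e
[1] 0x09->0x00 len=4 : 8f dd 4e f2
[2] 0x0e->0x1d len=2 : 62 b8
[3] 0x20->0x02 len=8 : dd 4e 7d 5e c4 82 b0 68
[4] 0x10->0x08 len=7 : 2d 9b 7f 14 4f f9 40
query mem[0x0f]=0xb8, mem[0x05]=0x5e, mem[0x01]=0xdd, mem[0x0e]=0x40

MEM[0x0f,0x05,0x01,0x0e] = b8 5e dd 40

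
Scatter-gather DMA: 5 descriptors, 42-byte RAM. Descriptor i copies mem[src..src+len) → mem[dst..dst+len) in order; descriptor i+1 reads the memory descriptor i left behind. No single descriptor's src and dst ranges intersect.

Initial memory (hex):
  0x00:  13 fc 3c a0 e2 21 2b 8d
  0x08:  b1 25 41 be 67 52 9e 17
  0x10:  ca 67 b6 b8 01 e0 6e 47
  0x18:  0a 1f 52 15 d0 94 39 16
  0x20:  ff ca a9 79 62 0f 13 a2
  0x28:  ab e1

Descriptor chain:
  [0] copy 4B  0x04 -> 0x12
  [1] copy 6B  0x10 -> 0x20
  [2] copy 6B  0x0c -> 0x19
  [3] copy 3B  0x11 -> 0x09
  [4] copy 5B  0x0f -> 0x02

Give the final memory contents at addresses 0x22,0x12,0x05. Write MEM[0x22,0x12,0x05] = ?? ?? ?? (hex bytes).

MEM[0x22,0x12,0x05] = e2 e2 e2

D0: mem[0x12..0x15] <- [e2 21 2b 8d]
D1: mem[0x20..0x25] <- [ca 67 e2 21 2b 8d]
D2: mem[0x19..0x1e] <- [67 52 9e 17 ca 67]
D3: mem[0x09..0x0b] <- [67 e2 21]
D4: mem[0x02..0x06] <- [17 ca 67 e2 21]
query mem[0x22]=0xe2, mem[0x12]=0xe2, mem[0x05]=0xe2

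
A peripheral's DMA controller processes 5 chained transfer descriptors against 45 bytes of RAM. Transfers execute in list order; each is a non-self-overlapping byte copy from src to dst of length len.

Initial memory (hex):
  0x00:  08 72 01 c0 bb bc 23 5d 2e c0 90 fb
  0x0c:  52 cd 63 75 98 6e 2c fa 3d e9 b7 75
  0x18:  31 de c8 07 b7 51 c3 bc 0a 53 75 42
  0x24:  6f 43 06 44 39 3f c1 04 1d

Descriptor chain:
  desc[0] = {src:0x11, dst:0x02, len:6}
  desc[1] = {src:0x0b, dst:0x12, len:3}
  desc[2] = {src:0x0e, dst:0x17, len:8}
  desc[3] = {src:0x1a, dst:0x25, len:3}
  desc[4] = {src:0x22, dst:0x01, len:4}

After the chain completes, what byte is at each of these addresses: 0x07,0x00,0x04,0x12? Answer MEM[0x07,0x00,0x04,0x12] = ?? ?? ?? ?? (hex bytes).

MEM[0x07,0x00,0x04,0x12] = b7 08 6e fb

  after D0: wrote 6B at 0x02 = 6e2cfa3de9b7
  after D1: wrote 3B at 0x12 = fb52cd
  after D2: wrote 8B at 0x17 = 6375986efb52cde9
  after D3: wrote 3B at 0x25 = 6efb52
  after D4: wrote 4B at 0x01 = 75426f6e
query mem[0x07]=0xb7, mem[0x00]=0x08, mem[0x04]=0x6e, mem[0x12]=0xfb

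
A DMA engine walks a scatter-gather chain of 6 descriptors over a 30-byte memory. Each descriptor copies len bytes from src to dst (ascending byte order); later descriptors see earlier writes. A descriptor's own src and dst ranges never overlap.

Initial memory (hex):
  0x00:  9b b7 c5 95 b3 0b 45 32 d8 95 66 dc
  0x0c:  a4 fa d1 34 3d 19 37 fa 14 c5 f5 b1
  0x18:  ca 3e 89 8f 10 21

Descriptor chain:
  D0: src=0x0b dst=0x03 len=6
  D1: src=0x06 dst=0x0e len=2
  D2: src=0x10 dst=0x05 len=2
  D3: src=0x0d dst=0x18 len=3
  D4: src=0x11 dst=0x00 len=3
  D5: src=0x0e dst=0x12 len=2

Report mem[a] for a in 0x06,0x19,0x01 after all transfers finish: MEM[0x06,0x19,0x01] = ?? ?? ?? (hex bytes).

  after D0: wrote 6B at 0x03 = dca4fad1343d
  after D1: wrote 2B at 0x0e = d134
  after D2: wrote 2B at 0x05 = 3d19
  after D3: wrote 3B at 0x18 = fad134
  after D4: wrote 3B at 0x00 = 1937fa
  after D5: wrote 2B at 0x12 = d134
query mem[0x06]=0x19, mem[0x19]=0xd1, mem[0x01]=0x37

MEM[0x06,0x19,0x01] = 19 d1 37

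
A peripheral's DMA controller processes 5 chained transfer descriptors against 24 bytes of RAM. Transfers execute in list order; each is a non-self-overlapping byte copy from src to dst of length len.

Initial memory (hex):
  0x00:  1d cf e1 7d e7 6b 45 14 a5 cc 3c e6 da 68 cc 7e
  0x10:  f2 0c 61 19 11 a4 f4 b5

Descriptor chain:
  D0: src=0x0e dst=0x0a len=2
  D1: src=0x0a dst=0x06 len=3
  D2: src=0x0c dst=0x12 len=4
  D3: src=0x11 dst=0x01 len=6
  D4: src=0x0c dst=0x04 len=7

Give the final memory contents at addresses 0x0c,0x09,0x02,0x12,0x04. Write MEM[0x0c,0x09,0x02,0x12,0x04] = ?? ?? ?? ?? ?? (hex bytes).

  after D0: wrote 2B at 0x0a = cc7e
  after D1: wrote 3B at 0x06 = cc7eda
  after D2: wrote 4B at 0x12 = da68cc7e
  after D3: wrote 6B at 0x01 = 0cda68cc7ef4
  after D4: wrote 7B at 0x04 = da68cc7ef20cda
query mem[0x0c]=0xda, mem[0x09]=0x0c, mem[0x02]=0xda, mem[0x12]=0xda, mem[0x04]=0xda

MEM[0x0c,0x09,0x02,0x12,0x04] = da 0c da da da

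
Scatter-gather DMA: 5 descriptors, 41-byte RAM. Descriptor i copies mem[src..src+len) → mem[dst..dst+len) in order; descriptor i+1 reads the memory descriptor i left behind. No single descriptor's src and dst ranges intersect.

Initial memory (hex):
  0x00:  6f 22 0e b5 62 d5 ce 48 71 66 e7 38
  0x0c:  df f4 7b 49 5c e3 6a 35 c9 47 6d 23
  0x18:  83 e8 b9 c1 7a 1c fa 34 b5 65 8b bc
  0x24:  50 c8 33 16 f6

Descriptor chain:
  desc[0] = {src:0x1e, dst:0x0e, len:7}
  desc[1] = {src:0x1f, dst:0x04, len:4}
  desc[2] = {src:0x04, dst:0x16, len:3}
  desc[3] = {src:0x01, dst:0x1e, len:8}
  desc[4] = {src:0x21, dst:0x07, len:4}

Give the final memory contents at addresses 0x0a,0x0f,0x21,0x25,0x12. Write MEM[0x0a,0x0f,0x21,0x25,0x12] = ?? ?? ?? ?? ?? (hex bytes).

#0 dst[0x0e+7] := {0xfa,0x34,0xb5,0x65,0x8b,0xbc,0x50}
#1 dst[0x04+4] := {0x34,0xb5,0x65,0x8b}
#2 dst[0x16+3] := {0x34,0xb5,0x65}
#3 dst[0x1e+8] := {0x22,0x0e,0xb5,0x34,0xb5,0x65,0x8b,0x71}
#4 dst[0x07+4] := {0x34,0xb5,0x65,0x8b}
query mem[0x0a]=0x8b, mem[0x0f]=0x34, mem[0x21]=0x34, mem[0x25]=0x71, mem[0x12]=0x8b

MEM[0x0a,0x0f,0x21,0x25,0x12] = 8b 34 34 71 8b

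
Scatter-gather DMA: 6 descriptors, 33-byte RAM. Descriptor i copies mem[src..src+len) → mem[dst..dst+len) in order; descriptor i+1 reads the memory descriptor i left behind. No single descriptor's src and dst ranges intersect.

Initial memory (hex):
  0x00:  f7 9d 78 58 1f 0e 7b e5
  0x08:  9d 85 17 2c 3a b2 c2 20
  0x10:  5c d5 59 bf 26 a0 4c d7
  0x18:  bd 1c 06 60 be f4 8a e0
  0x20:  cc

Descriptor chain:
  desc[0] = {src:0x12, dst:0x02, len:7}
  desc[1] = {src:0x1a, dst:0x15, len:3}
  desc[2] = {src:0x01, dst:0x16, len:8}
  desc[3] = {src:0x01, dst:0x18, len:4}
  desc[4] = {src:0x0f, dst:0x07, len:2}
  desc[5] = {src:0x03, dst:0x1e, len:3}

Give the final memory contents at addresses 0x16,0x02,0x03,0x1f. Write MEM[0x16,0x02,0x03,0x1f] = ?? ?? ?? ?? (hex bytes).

MEM[0x16,0x02,0x03,0x1f] = 9d 59 bf 26

#0 dst[0x02+7] := {0x59,0xbf,0x26,0xa0,0x4c,0xd7,0xbd}
#1 dst[0x15+3] := {0x06,0x60,0xbe}
#2 dst[0x16+8] := {0x9d,0x59,0xbf,0x26,0xa0,0x4c,0xd7,0xbd}
#3 dst[0x18+4] := {0x9d,0x59,0xbf,0x26}
#4 dst[0x07+2] := {0x20,0x5c}
#5 dst[0x1e+3] := {0xbf,0x26,0xa0}
query mem[0x16]=0x9d, mem[0x02]=0x59, mem[0x03]=0xbf, mem[0x1f]=0x26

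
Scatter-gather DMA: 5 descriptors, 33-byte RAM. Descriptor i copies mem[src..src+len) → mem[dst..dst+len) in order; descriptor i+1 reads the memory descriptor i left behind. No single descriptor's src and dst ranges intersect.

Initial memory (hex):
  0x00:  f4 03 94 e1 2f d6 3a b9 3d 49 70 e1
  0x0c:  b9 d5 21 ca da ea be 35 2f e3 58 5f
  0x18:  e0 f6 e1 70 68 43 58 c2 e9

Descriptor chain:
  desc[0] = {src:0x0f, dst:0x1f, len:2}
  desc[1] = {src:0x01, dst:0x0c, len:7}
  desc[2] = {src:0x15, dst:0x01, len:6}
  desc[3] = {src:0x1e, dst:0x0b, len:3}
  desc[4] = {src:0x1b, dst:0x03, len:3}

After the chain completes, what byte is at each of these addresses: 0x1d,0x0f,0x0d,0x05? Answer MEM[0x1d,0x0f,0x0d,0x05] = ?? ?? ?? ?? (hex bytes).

[0] 0x0f->0x1f len=2 : ca da
[1] 0x01->0x0c len=7 : 03 94 e1 2f d6 3a b9
[2] 0x15->0x01 len=6 : e3 58 5f e0 f6 e1
[3] 0x1e->0x0b len=3 : 58 ca da
[4] 0x1b->0x03 len=3 : 70 68 43
query mem[0x1d]=0x43, mem[0x0f]=0x2f, mem[0x0d]=0xda, mem[0x05]=0x43

MEM[0x1d,0x0f,0x0d,0x05] = 43 2f da 43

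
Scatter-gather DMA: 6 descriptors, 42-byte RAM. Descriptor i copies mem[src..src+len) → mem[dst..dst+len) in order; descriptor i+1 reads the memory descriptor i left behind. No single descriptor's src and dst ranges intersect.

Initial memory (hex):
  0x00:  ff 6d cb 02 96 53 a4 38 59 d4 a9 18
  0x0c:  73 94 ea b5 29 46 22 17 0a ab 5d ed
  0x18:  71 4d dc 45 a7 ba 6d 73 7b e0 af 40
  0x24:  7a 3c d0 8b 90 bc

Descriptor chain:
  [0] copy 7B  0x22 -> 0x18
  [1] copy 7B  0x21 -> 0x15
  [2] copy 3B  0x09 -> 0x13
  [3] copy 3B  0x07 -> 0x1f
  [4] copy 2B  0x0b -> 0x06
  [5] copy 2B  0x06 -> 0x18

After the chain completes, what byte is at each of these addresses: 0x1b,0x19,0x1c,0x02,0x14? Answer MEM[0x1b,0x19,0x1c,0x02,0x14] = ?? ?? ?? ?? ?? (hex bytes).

MEM[0x1b,0x19,0x1c,0x02,0x14] = 8b 73 d0 cb a9

#0 dst[0x18+7] := {0xaf,0x40,0x7a,0x3c,0xd0,0x8b,0x90}
#1 dst[0x15+7] := {0xe0,0xaf,0x40,0x7a,0x3c,0xd0,0x8b}
#2 dst[0x13+3] := {0xd4,0xa9,0x18}
#3 dst[0x1f+3] := {0x38,0x59,0xd4}
#4 dst[0x06+2] := {0x18,0x73}
#5 dst[0x18+2] := {0x18,0x73}
query mem[0x1b]=0x8b, mem[0x19]=0x73, mem[0x1c]=0xd0, mem[0x02]=0xcb, mem[0x14]=0xa9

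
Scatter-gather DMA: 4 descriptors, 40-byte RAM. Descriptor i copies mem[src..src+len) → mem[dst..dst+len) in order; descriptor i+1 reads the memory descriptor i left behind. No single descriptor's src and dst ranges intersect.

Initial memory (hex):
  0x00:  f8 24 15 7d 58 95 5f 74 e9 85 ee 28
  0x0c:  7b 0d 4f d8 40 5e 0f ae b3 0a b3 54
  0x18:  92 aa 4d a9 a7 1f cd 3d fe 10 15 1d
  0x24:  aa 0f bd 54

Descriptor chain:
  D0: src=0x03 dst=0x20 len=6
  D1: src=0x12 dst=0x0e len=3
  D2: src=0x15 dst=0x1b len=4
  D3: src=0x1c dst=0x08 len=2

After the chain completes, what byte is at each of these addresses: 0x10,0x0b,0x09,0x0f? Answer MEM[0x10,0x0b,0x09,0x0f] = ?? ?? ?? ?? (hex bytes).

MEM[0x10,0x0b,0x09,0x0f] = b3 28 54 ae

D0: mem[0x20..0x25] <- [7d 58 95 5f 74 e9]
D1: mem[0x0e..0x10] <- [0f ae b3]
D2: mem[0x1b..0x1e] <- [0a b3 54 92]
D3: mem[0x08..0x09] <- [b3 54]
query mem[0x10]=0xb3, mem[0x0b]=0x28, mem[0x09]=0x54, mem[0x0f]=0xae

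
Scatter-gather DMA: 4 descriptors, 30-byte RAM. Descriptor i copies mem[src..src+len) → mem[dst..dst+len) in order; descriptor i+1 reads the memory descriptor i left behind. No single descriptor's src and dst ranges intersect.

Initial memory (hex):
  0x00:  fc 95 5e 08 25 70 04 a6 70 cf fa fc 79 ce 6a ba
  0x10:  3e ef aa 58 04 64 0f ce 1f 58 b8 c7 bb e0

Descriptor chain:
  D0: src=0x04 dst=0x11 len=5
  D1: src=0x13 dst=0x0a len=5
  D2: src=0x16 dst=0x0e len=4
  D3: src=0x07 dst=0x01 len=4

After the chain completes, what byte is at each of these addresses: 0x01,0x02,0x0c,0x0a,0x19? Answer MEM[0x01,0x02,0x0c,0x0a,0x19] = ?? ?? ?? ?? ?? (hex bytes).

[0] 0x04->0x11 len=5 : 25 70 04 a6 70
[1] 0x13->0x0a len=5 : 04 a6 70 0f ce
[2] 0x16->0x0e len=4 : 0f ce 1f 58
[3] 0x07->0x01 len=4 : a6 70 cf 04
query mem[0x01]=0xa6, mem[0x02]=0x70, mem[0x0c]=0x70, mem[0x0a]=0x04, mem[0x19]=0x58

MEM[0x01,0x02,0x0c,0x0a,0x19] = a6 70 70 04 58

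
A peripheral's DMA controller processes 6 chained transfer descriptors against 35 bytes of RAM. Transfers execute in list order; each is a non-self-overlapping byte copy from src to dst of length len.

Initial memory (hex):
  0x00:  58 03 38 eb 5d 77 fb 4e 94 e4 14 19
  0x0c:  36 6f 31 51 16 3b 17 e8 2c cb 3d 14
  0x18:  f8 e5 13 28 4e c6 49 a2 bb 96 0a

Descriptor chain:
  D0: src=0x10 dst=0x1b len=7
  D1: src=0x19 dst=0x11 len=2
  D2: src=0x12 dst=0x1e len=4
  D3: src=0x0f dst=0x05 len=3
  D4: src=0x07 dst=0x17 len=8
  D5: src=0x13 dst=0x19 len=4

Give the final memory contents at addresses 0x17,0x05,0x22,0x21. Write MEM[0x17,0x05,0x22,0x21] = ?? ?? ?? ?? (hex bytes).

MEM[0x17,0x05,0x22,0x21] = e5 51 0a cb

  after D0: wrote 7B at 0x1b = 163b17e82ccb3d
  after D1: wrote 2B at 0x11 = e513
  after D2: wrote 4B at 0x1e = 13e82ccb
  after D3: wrote 3B at 0x05 = 5116e5
  after D4: wrote 8B at 0x17 = e594e41419366f31
  after D5: wrote 4B at 0x19 = e82ccb3d
query mem[0x17]=0xe5, mem[0x05]=0x51, mem[0x22]=0x0a, mem[0x21]=0xcb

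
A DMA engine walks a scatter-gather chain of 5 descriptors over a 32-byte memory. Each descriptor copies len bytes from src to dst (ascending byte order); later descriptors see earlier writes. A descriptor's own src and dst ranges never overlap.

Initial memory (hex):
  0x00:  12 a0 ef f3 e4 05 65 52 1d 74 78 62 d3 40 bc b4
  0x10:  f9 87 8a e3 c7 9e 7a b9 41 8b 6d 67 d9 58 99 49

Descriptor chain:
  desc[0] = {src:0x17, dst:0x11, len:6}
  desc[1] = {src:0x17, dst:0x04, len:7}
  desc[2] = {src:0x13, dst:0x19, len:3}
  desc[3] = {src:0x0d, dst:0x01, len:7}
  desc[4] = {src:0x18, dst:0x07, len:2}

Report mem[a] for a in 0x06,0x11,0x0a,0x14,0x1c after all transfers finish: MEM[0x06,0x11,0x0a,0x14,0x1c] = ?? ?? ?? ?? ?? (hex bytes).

[0] 0x17->0x11 len=6 : b9 41 8b 6d 67 d9
[1] 0x17->0x04 len=7 : b9 41 8b 6d 67 d9 58
[2] 0x13->0x19 len=3 : 8b 6d 67
[3] 0x0d->0x01 len=7 : 40 bc b4 f9 b9 41 8b
[4] 0x18->0x07 len=2 : 41 8b
query mem[0x06]=0x41, mem[0x11]=0xb9, mem[0x0a]=0x58, mem[0x14]=0x6d, mem[0x1c]=0xd9

MEM[0x06,0x11,0x0a,0x14,0x1c] = 41 b9 58 6d d9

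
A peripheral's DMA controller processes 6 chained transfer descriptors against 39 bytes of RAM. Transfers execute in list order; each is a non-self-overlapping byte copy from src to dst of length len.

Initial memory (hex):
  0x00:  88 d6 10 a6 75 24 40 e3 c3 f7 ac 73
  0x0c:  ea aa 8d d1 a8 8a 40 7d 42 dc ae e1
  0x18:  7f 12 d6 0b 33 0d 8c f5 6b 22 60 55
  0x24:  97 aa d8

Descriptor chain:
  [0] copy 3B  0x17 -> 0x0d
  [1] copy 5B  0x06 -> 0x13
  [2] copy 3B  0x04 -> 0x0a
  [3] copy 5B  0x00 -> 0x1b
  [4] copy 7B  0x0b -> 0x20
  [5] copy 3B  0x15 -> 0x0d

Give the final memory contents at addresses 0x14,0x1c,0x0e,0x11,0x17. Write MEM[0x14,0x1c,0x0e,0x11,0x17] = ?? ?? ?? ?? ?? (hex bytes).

  after D0: wrote 3B at 0x0d = e17f12
  after D1: wrote 5B at 0x13 = 40e3c3f7ac
  after D2: wrote 3B at 0x0a = 752440
  after D3: wrote 5B at 0x1b = 88d610a675
  after D4: wrote 7B at 0x20 = 2440e17f12a88a
  after D5: wrote 3B at 0x0d = c3f7ac
query mem[0x14]=0xe3, mem[0x1c]=0xd6, mem[0x0e]=0xf7, mem[0x11]=0x8a, mem[0x17]=0xac

MEM[0x14,0x1c,0x0e,0x11,0x17] = e3 d6 f7 8a ac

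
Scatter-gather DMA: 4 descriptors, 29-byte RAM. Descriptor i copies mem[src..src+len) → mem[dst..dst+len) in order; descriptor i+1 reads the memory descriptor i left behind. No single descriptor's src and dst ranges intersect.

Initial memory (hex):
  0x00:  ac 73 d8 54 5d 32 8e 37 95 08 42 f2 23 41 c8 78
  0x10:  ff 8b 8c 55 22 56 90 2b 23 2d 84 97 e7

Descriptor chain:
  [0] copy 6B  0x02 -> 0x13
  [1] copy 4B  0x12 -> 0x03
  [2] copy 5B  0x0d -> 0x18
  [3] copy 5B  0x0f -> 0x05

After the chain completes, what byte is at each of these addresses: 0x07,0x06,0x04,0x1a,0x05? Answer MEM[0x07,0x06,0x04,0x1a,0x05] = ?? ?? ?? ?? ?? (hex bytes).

  after D0: wrote 6B at 0x13 = d8545d328e37
  after D1: wrote 4B at 0x03 = 8cd8545d
  after D2: wrote 5B at 0x18 = 41c878ff8b
  after D3: wrote 5B at 0x05 = 78ff8b8cd8
query mem[0x07]=0x8b, mem[0x06]=0xff, mem[0x04]=0xd8, mem[0x1a]=0x78, mem[0x05]=0x78

MEM[0x07,0x06,0x04,0x1a,0x05] = 8b ff d8 78 78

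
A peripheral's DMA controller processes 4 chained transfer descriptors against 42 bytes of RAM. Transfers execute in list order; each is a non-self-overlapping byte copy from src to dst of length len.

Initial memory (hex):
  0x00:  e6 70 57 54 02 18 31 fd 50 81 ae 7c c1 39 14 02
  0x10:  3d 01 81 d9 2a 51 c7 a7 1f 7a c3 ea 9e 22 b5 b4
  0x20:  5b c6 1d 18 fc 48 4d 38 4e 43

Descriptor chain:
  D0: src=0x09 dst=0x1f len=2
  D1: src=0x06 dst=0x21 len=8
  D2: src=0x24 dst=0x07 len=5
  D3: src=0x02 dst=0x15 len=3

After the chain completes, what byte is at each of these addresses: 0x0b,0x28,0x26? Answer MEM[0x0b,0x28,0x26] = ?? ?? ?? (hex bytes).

MEM[0x0b,0x28,0x26] = 39 39 7c

[0] 0x09->0x1f len=2 : 81 ae
[1] 0x06->0x21 len=8 : 31 fd 50 81 ae 7c c1 39
[2] 0x24->0x07 len=5 : 81 ae 7c c1 39
[3] 0x02->0x15 len=3 : 57 54 02
query mem[0x0b]=0x39, mem[0x28]=0x39, mem[0x26]=0x7c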